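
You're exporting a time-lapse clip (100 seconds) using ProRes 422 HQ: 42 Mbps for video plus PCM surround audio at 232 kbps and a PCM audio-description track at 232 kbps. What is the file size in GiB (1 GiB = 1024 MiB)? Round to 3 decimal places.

Audio total: 232 + 232 = 464 kbps = 0.464 Mbps.
Total bitrate: 42 + 0.464 = 42.464 Mbps.
Stream data: 42.464 Mbps × 100 s = 4246.4 Mb.
4,246 Mb = 530,800,000 bytes ÷ 1,073,741,824 = 0.4943 GiB.

0.494 GiB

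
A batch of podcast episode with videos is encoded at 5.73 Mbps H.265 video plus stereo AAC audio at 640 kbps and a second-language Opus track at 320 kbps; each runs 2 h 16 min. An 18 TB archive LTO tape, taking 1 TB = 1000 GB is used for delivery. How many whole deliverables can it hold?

2 h 16 min = 136 min = 8160 s
Audio total: 640 + 320 = 960 kbps = 0.960 Mbps.
Total bitrate: 6.690 Mbps.
Per item: 6.690 Mbps × 8160 s = 54,590 Mb = 6,824 MB.
Capacity: 18 TB = 144,000,000 Mb; 2637.83 items → 2637 complete.

2637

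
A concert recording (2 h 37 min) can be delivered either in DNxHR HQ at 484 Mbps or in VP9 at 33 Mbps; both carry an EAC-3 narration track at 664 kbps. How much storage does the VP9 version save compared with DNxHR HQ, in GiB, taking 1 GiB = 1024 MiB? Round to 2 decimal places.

494.58 GiB

2 h 37 min = 157 min = 9420 s
Audio: 664 kbps = 0.664 Mbps.
DNxHR HQ: 484.664 Mbps × 9420 s = 4565534.9 Mb = 531.498 GiB.
VP9: 33.664 Mbps × 9420 s = 317114.9 Mb = 36.917 GiB.
Saving: 531.498 − 36.917 = 494.581 GiB.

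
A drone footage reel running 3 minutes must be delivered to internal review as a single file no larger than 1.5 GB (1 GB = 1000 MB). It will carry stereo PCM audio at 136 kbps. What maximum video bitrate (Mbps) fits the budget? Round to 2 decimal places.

Budget: 1.5 GB = 12000.0 Mb.
3 min = 180 s
Total bitrate budget: 12000.0 Mb / 180 s = 66.667 Mbps.
Audio: 136 kbps = 0.136 Mbps.
Video: 66.667 − 0.136 = 66.531 Mbps.

66.53 Mbps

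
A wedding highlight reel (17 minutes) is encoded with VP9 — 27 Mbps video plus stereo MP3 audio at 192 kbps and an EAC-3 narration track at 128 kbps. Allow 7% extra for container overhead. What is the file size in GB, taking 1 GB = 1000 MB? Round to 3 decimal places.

17 min = 1020 s
Audio total: 192 + 128 = 320 kbps = 0.320 Mbps.
Total bitrate: 27 + 0.320 = 27.320 Mbps.
Stream data: 27.320 Mbps × 1020 s = 27866.4 Mb.
With 7% container overhead: ×1.07.
29,817 Mb ÷ 8 = 3,727 MB → 3.727 GB.

3.727 GB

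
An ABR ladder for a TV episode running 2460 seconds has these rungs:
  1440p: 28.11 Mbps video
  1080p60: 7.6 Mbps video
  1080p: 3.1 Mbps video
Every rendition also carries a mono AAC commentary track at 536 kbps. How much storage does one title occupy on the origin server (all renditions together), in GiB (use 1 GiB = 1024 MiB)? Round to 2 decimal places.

11.57 GiB

Audio: 536 kbps = 0.536 Mbps.
Sum of rendition bitrates: (28.11+0.536) + (7.6+0.536) + (3.1+0.536) = 40.418 Mbps.
× 2460 s = 99,428 Mb = 12,429 MB = 11.57 GiB.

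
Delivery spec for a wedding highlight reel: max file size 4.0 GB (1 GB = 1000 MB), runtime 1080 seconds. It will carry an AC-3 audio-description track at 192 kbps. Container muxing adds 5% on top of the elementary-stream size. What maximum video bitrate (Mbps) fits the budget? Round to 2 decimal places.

Budget: 4.0 GB = 32000.0 Mb.
Stream payload after overhead: 32000.0 / 1.05 = 30476.2 Mb.
Total bitrate budget: 30476.2 Mb / 1080 s = 28.219 Mbps.
Audio: 192 kbps = 0.192 Mbps.
Video: 28.219 − 0.192 = 28.027 Mbps.

28.03 Mbps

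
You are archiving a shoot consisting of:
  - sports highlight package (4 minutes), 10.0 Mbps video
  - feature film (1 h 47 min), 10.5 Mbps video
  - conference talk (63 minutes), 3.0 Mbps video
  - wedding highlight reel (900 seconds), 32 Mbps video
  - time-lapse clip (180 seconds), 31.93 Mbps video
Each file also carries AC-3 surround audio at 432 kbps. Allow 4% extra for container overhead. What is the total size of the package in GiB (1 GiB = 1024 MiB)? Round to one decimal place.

Audio: 432 kbps = 0.432 Mbps.
sports highlight package: 10.432 Mbps × 240 s × 1.04 = 2603.8 Mb
feature film: 10.932 Mbps × 6420 s × 1.04 = 72990.8 Mb
conference talk: 3.432 Mbps × 3780 s × 1.04 = 13491.9 Mb
wedding highlight reel: 32.432 Mbps × 900 s × 1.04 = 30356.4 Mb
time-lapse clip: 32.362 Mbps × 180 s × 1.04 = 6058.2 Mb
Total: 125501.0 Mb = 15687.6 MB.
= 14.61 GiB.

14.6 GiB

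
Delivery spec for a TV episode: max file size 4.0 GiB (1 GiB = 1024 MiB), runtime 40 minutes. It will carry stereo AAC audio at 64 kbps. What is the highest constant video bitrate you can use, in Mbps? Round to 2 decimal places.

Budget: 4.0 GiB = 34359.7 Mb.
40 min = 2400 s
Total bitrate budget: 34359.7 Mb / 2400 s = 14.317 Mbps.
Audio: 64 kbps = 0.064 Mbps.
Video: 14.317 − 0.064 = 14.253 Mbps.

14.25 Mbps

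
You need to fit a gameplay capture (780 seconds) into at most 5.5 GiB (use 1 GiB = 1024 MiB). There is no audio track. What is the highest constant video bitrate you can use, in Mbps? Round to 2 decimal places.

Budget: 5.5 GiB = 47244.6 Mb.
Total bitrate budget: 47244.6 Mb / 780 s = 60.570 Mbps.

60.57 Mbps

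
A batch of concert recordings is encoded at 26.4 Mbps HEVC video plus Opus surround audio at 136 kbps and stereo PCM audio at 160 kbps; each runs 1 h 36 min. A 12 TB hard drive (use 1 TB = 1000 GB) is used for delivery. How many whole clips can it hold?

624

1 h 36 min = 96 min = 5760 s
Audio total: 136 + 160 = 296 kbps = 0.296 Mbps.
Total bitrate: 26.696 Mbps.
Per item: 26.696 Mbps × 5760 s = 153,769 Mb = 19,221 MB.
Capacity: 12 TB = 96,000,000 Mb; 624.31 items → 624 complete.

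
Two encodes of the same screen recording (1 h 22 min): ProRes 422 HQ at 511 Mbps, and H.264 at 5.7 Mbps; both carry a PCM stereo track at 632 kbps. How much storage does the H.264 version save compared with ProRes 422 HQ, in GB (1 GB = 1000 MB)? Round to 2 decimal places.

1 h 22 min = 82 min = 4920 s
Audio: 632 kbps = 0.632 Mbps.
ProRes 422 HQ: 511.632 Mbps × 4920 s = 2517229.4 Mb = 314.654 GB.
H.264: 6.332 Mbps × 4920 s = 31153.4 Mb = 3.894 GB.
Saving: 314.654 − 3.894 = 310.760 GB.

310.76 GB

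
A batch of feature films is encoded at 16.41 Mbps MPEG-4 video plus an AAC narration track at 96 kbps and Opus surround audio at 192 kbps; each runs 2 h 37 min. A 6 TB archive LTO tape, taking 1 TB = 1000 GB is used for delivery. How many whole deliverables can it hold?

305

2 h 37 min = 157 min = 9420 s
Audio total: 96 + 192 = 288 kbps = 0.288 Mbps.
Total bitrate: 16.698 Mbps.
Per item: 16.698 Mbps × 9420 s = 157,295 Mb = 19,662 MB.
Capacity: 6 TB = 48,000,000 Mb; 305.16 items → 305 complete.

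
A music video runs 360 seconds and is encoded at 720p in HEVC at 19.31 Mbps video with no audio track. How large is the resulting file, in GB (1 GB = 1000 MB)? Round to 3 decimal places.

Total bitrate: 19.31 Mbps.
Stream data: 19.310 Mbps × 360 s = 6951.6 Mb.
6,952 Mb ÷ 8 = 869.0 MB → 0.869 GB.

0.869 GB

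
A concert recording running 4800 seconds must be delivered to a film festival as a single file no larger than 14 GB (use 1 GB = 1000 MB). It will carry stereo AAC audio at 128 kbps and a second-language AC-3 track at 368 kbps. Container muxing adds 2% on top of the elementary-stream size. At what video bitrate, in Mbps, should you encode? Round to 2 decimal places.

Budget: 14 GB = 112000.0 Mb.
Stream payload after overhead: 112000.0 / 1.02 = 109803.9 Mb.
Total bitrate budget: 109803.9 Mb / 4800 s = 22.876 Mbps.
Audio total: 128 + 368 = 496 kbps = 0.496 Mbps.
Video: 22.876 − 0.496 = 22.380 Mbps.

22.38 Mbps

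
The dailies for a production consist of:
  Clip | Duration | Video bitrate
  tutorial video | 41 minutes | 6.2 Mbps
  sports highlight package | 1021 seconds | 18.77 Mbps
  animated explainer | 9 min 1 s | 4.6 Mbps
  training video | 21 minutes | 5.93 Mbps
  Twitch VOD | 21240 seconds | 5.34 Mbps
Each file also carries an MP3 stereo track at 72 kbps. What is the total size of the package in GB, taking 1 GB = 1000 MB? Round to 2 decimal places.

19.96 GB

Audio: 72 kbps = 0.072 Mbps.
tutorial video: 6.272 Mbps × 2460 s = 15429.1 Mb
sports highlight package: 18.842 Mbps × 1021 s = 19237.7 Mb
animated explainer: 4.672 Mbps × 541 s = 2527.6 Mb
training video: 6.002 Mbps × 1260 s = 7562.5 Mb
Twitch VOD: 5.412 Mbps × 21240 s = 114950.9 Mb
Total: 159707.8 Mb = 19963.5 MB.
= 19.96 GB.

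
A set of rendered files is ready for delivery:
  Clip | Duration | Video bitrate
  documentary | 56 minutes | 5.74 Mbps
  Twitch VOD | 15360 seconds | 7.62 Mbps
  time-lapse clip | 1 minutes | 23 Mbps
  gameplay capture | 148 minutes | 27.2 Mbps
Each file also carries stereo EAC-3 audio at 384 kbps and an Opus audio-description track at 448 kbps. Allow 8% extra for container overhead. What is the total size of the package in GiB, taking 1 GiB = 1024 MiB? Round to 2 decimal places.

Audio total: 384 + 448 = 832 kbps = 0.832 Mbps.
documentary: 6.572 Mbps × 3360 s × 1.08 = 23848.5 Mb
Twitch VOD: 8.452 Mbps × 15360 s × 1.08 = 140208.5 Mb
time-lapse clip: 23.832 Mbps × 60 s × 1.08 = 1544.3 Mb
gameplay capture: 28.032 Mbps × 8880 s × 1.08 = 268838.1 Mb
Total: 434439.4 Mb = 54304.9 MB.
= 50.58 GiB.

50.58 GiB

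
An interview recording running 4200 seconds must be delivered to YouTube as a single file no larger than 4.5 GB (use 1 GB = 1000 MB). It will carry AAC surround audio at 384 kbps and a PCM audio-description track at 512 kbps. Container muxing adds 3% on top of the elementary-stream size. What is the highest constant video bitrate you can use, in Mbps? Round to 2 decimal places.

7.43 Mbps

Budget: 4.5 GB = 36000.0 Mb.
Stream payload after overhead: 36000.0 / 1.03 = 34951.5 Mb.
Total bitrate budget: 34951.5 Mb / 4200 s = 8.322 Mbps.
Audio total: 384 + 512 = 896 kbps = 0.896 Mbps.
Video: 8.322 − 0.896 = 7.426 Mbps.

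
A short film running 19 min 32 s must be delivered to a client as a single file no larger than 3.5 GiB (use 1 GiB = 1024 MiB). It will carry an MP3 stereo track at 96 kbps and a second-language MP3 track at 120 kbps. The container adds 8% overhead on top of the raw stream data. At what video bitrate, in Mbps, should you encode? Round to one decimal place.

23.5 Mbps

Budget: 3.5 GiB = 30064.8 Mb.
Stream payload after overhead: 30064.8 / 1.08 = 27837.8 Mb.
19 min 32 s = 1172 s
Total bitrate budget: 27837.8 Mb / 1172 s = 23.752 Mbps.
Audio total: 96 + 120 = 216 kbps = 0.216 Mbps.
Video: 23.752 − 0.216 = 23.536 Mbps.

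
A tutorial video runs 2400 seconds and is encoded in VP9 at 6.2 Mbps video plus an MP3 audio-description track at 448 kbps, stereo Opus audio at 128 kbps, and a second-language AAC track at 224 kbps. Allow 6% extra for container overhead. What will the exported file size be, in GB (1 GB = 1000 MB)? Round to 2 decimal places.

Audio total: 448 + 128 + 224 = 800 kbps = 0.800 Mbps.
Total bitrate: 6.2 + 0.800 = 7.000 Mbps.
Stream data: 7.000 Mbps × 2400 s = 16800.0 Mb.
With 6% container overhead: ×1.06.
17,808 Mb ÷ 8 = 2,226 MB → 2.226 GB.

2.23 GB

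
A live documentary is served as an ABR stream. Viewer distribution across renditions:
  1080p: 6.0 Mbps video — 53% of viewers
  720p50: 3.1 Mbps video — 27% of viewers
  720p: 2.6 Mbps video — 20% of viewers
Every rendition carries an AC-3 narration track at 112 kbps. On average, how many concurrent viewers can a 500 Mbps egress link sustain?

107

Audio: 112 kbps = 0.112 Mbps.
Average per-viewer bitrate: 0.53×6.112 + 0.27×3.212 + 0.20×2.712 = 4.649 Mbps.
500 Mbps = 500.0 Mbps; 500.0 / 4.649 = 107.55 → 107.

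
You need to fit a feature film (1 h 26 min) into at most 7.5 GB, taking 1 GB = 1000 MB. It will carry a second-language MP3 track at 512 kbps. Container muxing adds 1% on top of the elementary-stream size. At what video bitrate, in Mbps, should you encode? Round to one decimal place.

Budget: 7.5 GB = 60000.0 Mb.
Stream payload after overhead: 60000.0 / 1.01 = 59405.9 Mb.
1 h 26 min = 86 min = 5160 s
Total bitrate budget: 59405.9 Mb / 5160 s = 11.513 Mbps.
Audio: 512 kbps = 0.512 Mbps.
Video: 11.513 − 0.512 = 11.001 Mbps.

11.0 Mbps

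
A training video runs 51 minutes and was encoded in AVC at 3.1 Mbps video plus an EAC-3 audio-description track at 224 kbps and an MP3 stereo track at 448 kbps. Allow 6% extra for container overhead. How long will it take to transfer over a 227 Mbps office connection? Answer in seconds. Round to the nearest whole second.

51 min = 3060 s
Audio total: 224 + 448 = 672 kbps = 0.672 Mbps.
Total bitrate: 3.772 Mbps.
File: 3.772 Mbps × 3060 s = 11542.3 Mb.
With 6% container overhead: ×1.06. → 12234.9 Mb.
At 227 Mbps: 12234.9 / 227 = 53.9 s ≈ 53.9 seconds.

54 seconds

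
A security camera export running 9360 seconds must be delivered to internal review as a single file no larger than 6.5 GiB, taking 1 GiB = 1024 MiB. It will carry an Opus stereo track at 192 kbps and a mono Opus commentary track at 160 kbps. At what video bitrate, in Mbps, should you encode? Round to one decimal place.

Budget: 6.5 GiB = 55834.6 Mb.
Total bitrate budget: 55834.6 Mb / 9360 s = 5.965 Mbps.
Audio total: 192 + 160 = 352 kbps = 0.352 Mbps.
Video: 5.965 − 0.352 = 5.613 Mbps.

5.6 Mbps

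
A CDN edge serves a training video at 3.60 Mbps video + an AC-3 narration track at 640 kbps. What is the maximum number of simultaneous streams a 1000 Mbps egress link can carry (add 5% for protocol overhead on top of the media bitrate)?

224

Audio: 640 kbps = 0.640 Mbps.
Per-viewer media rate: 4.240 Mbps.
On the wire with 5% overhead: 4.452 Mbps.
1000 Mbps = 1,000 Mbps; 1,000 / 4.452 = 224.62 → 224 viewers.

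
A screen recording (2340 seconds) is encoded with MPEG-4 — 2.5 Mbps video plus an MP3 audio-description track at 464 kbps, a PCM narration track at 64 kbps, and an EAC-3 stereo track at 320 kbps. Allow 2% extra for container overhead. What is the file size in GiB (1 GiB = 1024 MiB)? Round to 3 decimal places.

0.930 GiB

Audio total: 464 + 64 + 320 = 848 kbps = 0.848 Mbps.
Total bitrate: 2.5 + 0.848 = 3.348 Mbps.
Stream data: 3.348 Mbps × 2340 s = 7834.3 Mb.
With 2% container overhead: ×1.02.
7,991 Mb = 998,875,800 bytes ÷ 1,073,741,824 = 0.9303 GiB.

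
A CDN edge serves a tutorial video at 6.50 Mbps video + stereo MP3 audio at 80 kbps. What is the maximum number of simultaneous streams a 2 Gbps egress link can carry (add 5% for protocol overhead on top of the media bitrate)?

Audio: 80 kbps = 0.080 Mbps.
Per-viewer media rate: 6.580 Mbps.
On the wire with 5% overhead: 6.909 Mbps.
2 Gbps = 2,000 Mbps; 2,000 / 6.909 = 289.48 → 289 viewers.

289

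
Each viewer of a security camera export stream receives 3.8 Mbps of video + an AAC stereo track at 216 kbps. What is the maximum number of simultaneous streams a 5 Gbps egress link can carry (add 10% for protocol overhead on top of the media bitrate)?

Audio: 216 kbps = 0.216 Mbps.
Per-viewer media rate: 4.016 Mbps.
On the wire with 10% overhead: 4.418 Mbps.
5 Gbps = 5,000 Mbps; 5,000 / 4.418 = 1131.84 → 1131 viewers.

1131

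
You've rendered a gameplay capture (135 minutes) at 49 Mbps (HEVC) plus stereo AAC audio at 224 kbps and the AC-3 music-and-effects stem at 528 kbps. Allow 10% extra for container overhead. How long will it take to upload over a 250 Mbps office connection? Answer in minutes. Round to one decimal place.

29.6 minutes

135 min = 8100 s
Audio total: 224 + 528 = 752 kbps = 0.752 Mbps.
Total bitrate: 49.752 Mbps.
File: 49.752 Mbps × 8100 s = 402991.2 Mb.
With 10% container overhead: ×1.10. → 443290.3 Mb.
At 250 Mbps: 443290.3 / 250 = 1773.2 s ≈ 29.6 minutes.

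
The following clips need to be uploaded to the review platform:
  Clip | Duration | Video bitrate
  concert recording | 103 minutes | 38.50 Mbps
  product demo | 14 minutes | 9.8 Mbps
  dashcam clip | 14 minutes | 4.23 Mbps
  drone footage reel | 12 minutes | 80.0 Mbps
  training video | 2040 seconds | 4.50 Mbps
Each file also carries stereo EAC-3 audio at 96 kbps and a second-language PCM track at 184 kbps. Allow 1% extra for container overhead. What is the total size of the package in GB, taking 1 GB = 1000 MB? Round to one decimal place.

40.3 GB

Audio total: 96 + 184 = 280 kbps = 0.280 Mbps.
concert recording: 38.780 Mbps × 6180 s × 1.01 = 242057.0 Mb
product demo: 10.080 Mbps × 840 s × 1.01 = 8551.9 Mb
dashcam clip: 4.510 Mbps × 840 s × 1.01 = 3826.3 Mb
drone footage reel: 80.280 Mbps × 720 s × 1.01 = 58379.6 Mb
training video: 4.780 Mbps × 2040 s × 1.01 = 9848.7 Mb
Total: 322663.5 Mb = 40332.9 MB.
= 40.33 GB.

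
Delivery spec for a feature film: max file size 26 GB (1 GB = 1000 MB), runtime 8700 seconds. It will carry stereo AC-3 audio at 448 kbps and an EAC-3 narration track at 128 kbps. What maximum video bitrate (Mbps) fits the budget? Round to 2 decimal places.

23.33 Mbps

Budget: 26 GB = 208000.0 Mb.
Total bitrate budget: 208000.0 Mb / 8700 s = 23.908 Mbps.
Audio total: 448 + 128 = 576 kbps = 0.576 Mbps.
Video: 23.908 − 0.576 = 23.332 Mbps.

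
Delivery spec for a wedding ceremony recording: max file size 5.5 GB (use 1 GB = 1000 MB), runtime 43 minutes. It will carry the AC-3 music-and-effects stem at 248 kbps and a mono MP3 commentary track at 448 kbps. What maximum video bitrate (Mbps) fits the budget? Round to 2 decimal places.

Budget: 5.5 GB = 44000.0 Mb.
43 min = 2580 s
Total bitrate budget: 44000.0 Mb / 2580 s = 17.054 Mbps.
Audio total: 248 + 448 = 696 kbps = 0.696 Mbps.
Video: 17.054 − 0.696 = 16.358 Mbps.

16.36 Mbps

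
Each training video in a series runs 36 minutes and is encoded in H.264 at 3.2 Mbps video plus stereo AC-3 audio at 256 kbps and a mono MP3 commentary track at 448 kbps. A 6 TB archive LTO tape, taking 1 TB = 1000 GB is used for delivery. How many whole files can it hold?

36 min = 2160 s
Audio total: 256 + 448 = 704 kbps = 0.704 Mbps.
Total bitrate: 3.904 Mbps.
Per item: 3.904 Mbps × 2160 s = 8,433 Mb = 1,054 MB.
Capacity: 6 TB = 48,000,000 Mb; 5692.17 items → 5692 complete.

5692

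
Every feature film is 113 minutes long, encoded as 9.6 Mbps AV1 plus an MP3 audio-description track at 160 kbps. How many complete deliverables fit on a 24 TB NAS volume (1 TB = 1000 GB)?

113 min = 6780 s
Audio: 160 kbps = 0.160 Mbps.
Total bitrate: 9.760 Mbps.
Per item: 9.760 Mbps × 6780 s = 66,173 Mb = 8,272 MB.
Capacity: 24 TB = 192,000,000 Mb; 2901.49 items → 2901 complete.

2901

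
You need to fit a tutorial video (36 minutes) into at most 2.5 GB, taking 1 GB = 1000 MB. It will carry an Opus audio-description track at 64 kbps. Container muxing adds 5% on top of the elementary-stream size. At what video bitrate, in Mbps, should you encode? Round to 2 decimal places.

Budget: 2.5 GB = 20000.0 Mb.
Stream payload after overhead: 20000.0 / 1.05 = 19047.6 Mb.
36 min = 2160 s
Total bitrate budget: 19047.6 Mb / 2160 s = 8.818 Mbps.
Audio: 64 kbps = 0.064 Mbps.
Video: 8.818 − 0.064 = 8.754 Mbps.

8.75 Mbps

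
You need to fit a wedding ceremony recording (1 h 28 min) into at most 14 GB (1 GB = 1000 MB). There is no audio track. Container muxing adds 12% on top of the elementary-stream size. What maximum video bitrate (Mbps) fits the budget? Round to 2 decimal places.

18.94 Mbps

Budget: 14 GB = 112000.0 Mb.
Stream payload after overhead: 112000.0 / 1.12 = 100000.0 Mb.
1 h 28 min = 88 min = 5280 s
Total bitrate budget: 100000.0 Mb / 5280 s = 18.939 Mbps.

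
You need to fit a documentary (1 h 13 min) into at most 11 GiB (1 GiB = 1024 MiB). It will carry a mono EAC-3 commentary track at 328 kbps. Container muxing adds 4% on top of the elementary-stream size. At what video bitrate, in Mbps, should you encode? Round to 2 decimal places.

Budget: 11 GiB = 94489.3 Mb.
Stream payload after overhead: 94489.3 / 1.04 = 90855.1 Mb.
1 h 13 min = 73 min = 4380 s
Total bitrate budget: 90855.1 Mb / 4380 s = 20.743 Mbps.
Audio: 328 kbps = 0.328 Mbps.
Video: 20.743 − 0.328 = 20.415 Mbps.

20.42 Mbps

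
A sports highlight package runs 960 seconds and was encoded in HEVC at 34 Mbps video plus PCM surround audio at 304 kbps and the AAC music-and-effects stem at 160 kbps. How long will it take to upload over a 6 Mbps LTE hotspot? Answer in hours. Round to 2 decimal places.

Audio total: 304 + 160 = 464 kbps = 0.464 Mbps.
Total bitrate: 34.464 Mbps.
File: 34.464 Mbps × 960 s = 33085.4 Mb.
At 6 Mbps: 33085.4 / 6 = 5514.2 s ≈ 1.53 hours.

1.53 hours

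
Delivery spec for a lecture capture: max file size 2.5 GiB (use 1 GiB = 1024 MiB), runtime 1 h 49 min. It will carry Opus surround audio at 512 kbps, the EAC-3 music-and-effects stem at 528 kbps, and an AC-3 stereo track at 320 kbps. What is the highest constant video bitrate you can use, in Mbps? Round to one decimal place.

Budget: 2.5 GiB = 21474.8 Mb.
1 h 49 min = 109 min = 6540 s
Total bitrate budget: 21474.8 Mb / 6540 s = 3.284 Mbps.
Audio total: 512 + 528 + 320 = 1360 kbps = 1.360 Mbps.
Video: 3.284 − 1.360 = 1.924 Mbps.

1.9 Mbps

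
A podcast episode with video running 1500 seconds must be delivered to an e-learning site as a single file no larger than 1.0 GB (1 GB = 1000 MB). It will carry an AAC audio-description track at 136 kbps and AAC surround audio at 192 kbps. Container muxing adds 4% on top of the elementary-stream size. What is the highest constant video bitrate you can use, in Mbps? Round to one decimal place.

Budget: 1.0 GB = 8000.0 Mb.
Stream payload after overhead: 8000.0 / 1.04 = 7692.3 Mb.
Total bitrate budget: 7692.3 Mb / 1500 s = 5.128 Mbps.
Audio total: 136 + 192 = 328 kbps = 0.328 Mbps.
Video: 5.128 − 0.328 = 4.800 Mbps.

4.8 Mbps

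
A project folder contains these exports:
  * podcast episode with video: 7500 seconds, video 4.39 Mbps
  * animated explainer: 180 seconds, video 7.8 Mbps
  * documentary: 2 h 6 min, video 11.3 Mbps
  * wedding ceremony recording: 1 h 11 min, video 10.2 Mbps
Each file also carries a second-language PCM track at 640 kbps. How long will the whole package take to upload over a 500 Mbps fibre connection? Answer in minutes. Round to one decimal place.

5.9 minutes

Audio: 640 kbps = 0.640 Mbps.
podcast episode with video: 5.030 Mbps × 7500 s = 37725.0 Mb
animated explainer: 8.440 Mbps × 180 s = 1519.2 Mb
documentary: 11.940 Mbps × 7560 s = 90266.4 Mb
wedding ceremony recording: 10.840 Mbps × 4260 s = 46178.4 Mb
Total: 175689.0 Mb = 21961.1 MB.
At 500 Mbps: 175689.0 / 500 = 351 s ≈ 5.86 minutes.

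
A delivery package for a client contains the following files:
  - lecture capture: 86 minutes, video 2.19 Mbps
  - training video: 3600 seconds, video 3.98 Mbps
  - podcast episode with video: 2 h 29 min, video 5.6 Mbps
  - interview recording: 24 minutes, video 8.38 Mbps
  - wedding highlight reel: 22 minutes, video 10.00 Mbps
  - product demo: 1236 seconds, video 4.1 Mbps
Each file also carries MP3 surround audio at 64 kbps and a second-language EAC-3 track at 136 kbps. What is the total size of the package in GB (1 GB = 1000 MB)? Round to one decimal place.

Audio total: 64 + 136 = 200 kbps = 0.200 Mbps.
lecture capture: 2.390 Mbps × 5160 s = 12332.4 Mb
training video: 4.180 Mbps × 3600 s = 15048.0 Mb
podcast episode with video: 5.800 Mbps × 8940 s = 51852.0 Mb
interview recording: 8.580 Mbps × 1440 s = 12355.2 Mb
wedding highlight reel: 10.200 Mbps × 1320 s = 13464.0 Mb
product demo: 4.300 Mbps × 1236 s = 5314.8 Mb
Total: 110366.4 Mb = 13795.8 MB.
= 13.80 GB.

13.8 GB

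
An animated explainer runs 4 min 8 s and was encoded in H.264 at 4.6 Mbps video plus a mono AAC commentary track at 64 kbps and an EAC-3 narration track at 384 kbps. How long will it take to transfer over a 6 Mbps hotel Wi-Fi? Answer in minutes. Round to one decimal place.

4 min 8 s = 248 s
Audio total: 64 + 384 = 448 kbps = 0.448 Mbps.
Total bitrate: 5.048 Mbps.
File: 5.048 Mbps × 248 s = 1251.9 Mb.
At 6 Mbps: 1251.9 / 6 = 208.7 s ≈ 3.48 minutes.

3.5 minutes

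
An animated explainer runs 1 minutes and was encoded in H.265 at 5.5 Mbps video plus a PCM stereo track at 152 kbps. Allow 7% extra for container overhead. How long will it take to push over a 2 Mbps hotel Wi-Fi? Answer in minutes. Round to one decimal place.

Audio: 152 kbps = 0.152 Mbps.
Total bitrate: 5.652 Mbps.
File: 5.652 Mbps × 60 s = 339.1 Mb.
With 7% container overhead: ×1.07. → 362.9 Mb.
At 2 Mbps: 362.9 / 2 = 181.4 s ≈ 3.02 minutes.

3.0 minutes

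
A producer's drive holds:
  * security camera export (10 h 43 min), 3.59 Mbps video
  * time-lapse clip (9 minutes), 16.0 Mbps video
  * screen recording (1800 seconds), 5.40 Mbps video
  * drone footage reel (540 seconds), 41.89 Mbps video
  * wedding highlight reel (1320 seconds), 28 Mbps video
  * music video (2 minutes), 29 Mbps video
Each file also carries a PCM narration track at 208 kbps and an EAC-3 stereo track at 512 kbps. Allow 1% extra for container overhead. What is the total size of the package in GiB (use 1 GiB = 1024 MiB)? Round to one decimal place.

29.5 GiB

Audio total: 208 + 512 = 720 kbps = 0.720 Mbps.
security camera export: 4.310 Mbps × 38580 s × 1.01 = 167942.6 Mb
time-lapse clip: 16.720 Mbps × 540 s × 1.01 = 9119.1 Mb
screen recording: 6.120 Mbps × 1800 s × 1.01 = 11126.2 Mb
drone footage reel: 42.610 Mbps × 540 s × 1.01 = 23239.5 Mb
wedding highlight reel: 28.720 Mbps × 1320 s × 1.01 = 38289.5 Mb
music video: 29.720 Mbps × 120 s × 1.01 = 3602.1 Mb
Total: 253318.9 Mb = 31664.9 MB.
= 29.49 GiB.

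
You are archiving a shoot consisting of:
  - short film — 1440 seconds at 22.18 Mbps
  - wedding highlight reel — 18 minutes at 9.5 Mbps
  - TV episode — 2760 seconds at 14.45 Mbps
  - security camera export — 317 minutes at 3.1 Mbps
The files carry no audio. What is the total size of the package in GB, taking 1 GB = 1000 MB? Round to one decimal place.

short film: 22.180 Mbps × 1440 s = 31939.2 Mb
wedding highlight reel: 9.500 Mbps × 1080 s = 10260.0 Mb
TV episode: 14.450 Mbps × 2760 s = 39882.0 Mb
security camera export: 3.100 Mbps × 19020 s = 58962.0 Mb
Total: 141043.2 Mb = 17630.4 MB.
= 17.63 GB.

17.6 GB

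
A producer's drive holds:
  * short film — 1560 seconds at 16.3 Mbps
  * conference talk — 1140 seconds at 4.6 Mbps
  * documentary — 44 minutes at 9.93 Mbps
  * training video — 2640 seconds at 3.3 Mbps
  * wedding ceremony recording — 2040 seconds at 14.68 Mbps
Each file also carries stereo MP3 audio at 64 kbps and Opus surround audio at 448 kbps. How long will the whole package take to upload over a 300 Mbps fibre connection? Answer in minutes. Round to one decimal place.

Audio total: 64 + 448 = 512 kbps = 0.512 Mbps.
short film: 16.812 Mbps × 1560 s = 26226.7 Mb
conference talk: 5.112 Mbps × 1140 s = 5827.7 Mb
documentary: 10.442 Mbps × 2640 s = 27566.9 Mb
training video: 3.812 Mbps × 2640 s = 10063.7 Mb
wedding ceremony recording: 15.192 Mbps × 2040 s = 30991.7 Mb
Total: 100676.6 Mb = 12584.6 MB.
At 300 Mbps: 100676.6 / 300 = 336 s ≈ 5.59 minutes.

5.6 minutes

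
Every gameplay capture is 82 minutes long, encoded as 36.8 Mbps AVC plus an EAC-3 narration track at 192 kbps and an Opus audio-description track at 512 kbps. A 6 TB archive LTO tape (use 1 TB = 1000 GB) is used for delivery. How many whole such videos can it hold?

260

82 min = 4920 s
Audio total: 192 + 512 = 704 kbps = 0.704 Mbps.
Total bitrate: 37.504 Mbps.
Per item: 37.504 Mbps × 4920 s = 184,520 Mb = 23,065 MB.
Capacity: 6 TB = 48,000,000 Mb; 260.13 items → 260 complete.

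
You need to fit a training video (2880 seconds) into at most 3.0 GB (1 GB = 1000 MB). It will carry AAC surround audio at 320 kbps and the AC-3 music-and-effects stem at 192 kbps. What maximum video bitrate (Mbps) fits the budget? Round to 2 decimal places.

Budget: 3.0 GB = 24000.0 Mb.
Total bitrate budget: 24000.0 Mb / 2880 s = 8.333 Mbps.
Audio total: 320 + 192 = 512 kbps = 0.512 Mbps.
Video: 8.333 − 0.512 = 7.821 Mbps.

7.82 Mbps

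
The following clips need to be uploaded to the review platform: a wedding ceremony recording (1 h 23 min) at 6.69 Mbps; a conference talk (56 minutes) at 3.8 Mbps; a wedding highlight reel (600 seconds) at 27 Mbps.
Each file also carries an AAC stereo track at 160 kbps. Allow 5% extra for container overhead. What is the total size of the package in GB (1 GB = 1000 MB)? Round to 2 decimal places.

8.36 GB

Audio: 160 kbps = 0.160 Mbps.
wedding ceremony recording: 6.850 Mbps × 4980 s × 1.05 = 35818.7 Mb
conference talk: 3.960 Mbps × 3360 s × 1.05 = 13970.9 Mb
wedding highlight reel: 27.160 Mbps × 600 s × 1.05 = 17110.8 Mb
Total: 66900.3 Mb = 8362.5 MB.
= 8.363 GB.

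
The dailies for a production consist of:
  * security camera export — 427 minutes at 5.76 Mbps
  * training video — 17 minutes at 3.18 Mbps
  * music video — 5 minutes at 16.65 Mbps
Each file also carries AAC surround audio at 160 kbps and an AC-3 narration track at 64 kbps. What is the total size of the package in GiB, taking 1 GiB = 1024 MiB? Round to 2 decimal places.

18.84 GiB

Audio total: 160 + 64 = 224 kbps = 0.224 Mbps.
security camera export: 5.984 Mbps × 25620 s = 153310.1 Mb
training video: 3.404 Mbps × 1020 s = 3472.1 Mb
music video: 16.874 Mbps × 300 s = 5062.2 Mb
Total: 161844.4 Mb = 20230.5 MB.
= 18.84 GiB.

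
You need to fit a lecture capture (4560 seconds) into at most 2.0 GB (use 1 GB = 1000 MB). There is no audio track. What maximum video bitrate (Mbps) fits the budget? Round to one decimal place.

Budget: 2.0 GB = 16000.0 Mb.
Total bitrate budget: 16000.0 Mb / 4560 s = 3.509 Mbps.

3.5 Mbps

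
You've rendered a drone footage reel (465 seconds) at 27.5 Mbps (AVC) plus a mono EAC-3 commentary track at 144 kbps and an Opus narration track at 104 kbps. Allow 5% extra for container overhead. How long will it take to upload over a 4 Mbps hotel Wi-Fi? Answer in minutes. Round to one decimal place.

Audio total: 144 + 104 = 248 kbps = 0.248 Mbps.
Total bitrate: 27.748 Mbps.
File: 27.748 Mbps × 465 s = 12902.8 Mb.
With 5% container overhead: ×1.05. → 13548.0 Mb.
At 4 Mbps: 13548.0 / 4 = 3387.0 s ≈ 56.4 minutes.

56.4 minutes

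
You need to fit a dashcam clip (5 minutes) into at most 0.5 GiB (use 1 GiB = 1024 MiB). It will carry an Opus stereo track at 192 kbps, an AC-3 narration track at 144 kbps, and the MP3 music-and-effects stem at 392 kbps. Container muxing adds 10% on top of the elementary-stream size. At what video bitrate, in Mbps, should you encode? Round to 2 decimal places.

12.29 Mbps

Budget: 0.5 GiB = 4295.0 Mb.
Stream payload after overhead: 4295.0 / 1.10 = 3904.5 Mb.
5 min = 300 s
Total bitrate budget: 3904.5 Mb / 300 s = 13.015 Mbps.
Audio total: 192 + 144 + 392 = 728 kbps = 0.728 Mbps.
Video: 13.015 − 0.728 = 12.287 Mbps.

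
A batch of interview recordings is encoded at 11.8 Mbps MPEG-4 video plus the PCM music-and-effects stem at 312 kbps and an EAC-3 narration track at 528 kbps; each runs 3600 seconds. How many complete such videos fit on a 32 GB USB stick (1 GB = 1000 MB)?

Audio total: 312 + 528 = 840 kbps = 0.840 Mbps.
Total bitrate: 12.640 Mbps.
Per item: 12.640 Mbps × 3600 s = 45,504 Mb = 5,688 MB.
Capacity: 32 GB = 256,000 Mb; 5.63 items → 5 complete.

5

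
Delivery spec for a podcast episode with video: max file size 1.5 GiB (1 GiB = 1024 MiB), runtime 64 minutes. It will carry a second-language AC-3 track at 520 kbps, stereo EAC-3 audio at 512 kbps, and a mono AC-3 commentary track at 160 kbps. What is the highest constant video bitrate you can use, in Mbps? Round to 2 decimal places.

Budget: 1.5 GiB = 12884.9 Mb.
64 min = 3840 s
Total bitrate budget: 12884.9 Mb / 3840 s = 3.355 Mbps.
Audio total: 520 + 512 + 160 = 1192 kbps = 1.192 Mbps.
Video: 3.355 − 1.192 = 2.163 Mbps.

2.16 Mbps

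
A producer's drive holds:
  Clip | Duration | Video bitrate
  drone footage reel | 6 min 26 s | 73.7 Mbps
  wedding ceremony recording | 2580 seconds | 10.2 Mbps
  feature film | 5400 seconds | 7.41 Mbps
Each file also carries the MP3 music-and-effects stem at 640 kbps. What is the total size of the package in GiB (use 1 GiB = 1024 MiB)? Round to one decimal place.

11.7 GiB

Audio: 640 kbps = 0.640 Mbps.
drone footage reel: 74.340 Mbps × 386 s = 28695.2 Mb
wedding ceremony recording: 10.840 Mbps × 2580 s = 27967.2 Mb
feature film: 8.050 Mbps × 5400 s = 43470.0 Mb
Total: 100132.4 Mb = 12516.6 MB.
= 11.66 GiB.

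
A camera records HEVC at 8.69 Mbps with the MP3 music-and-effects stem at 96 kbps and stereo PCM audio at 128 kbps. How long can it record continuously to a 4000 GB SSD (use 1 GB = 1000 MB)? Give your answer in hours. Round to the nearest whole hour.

Audio total: 96 + 128 = 224 kbps = 0.224 Mbps.
Total bitrate: 8.69 + 0.224 = 8.914 Mbps.
Capacity: 4000 GB = 32,000,000 Mb.
Recording time: 32,000,000 / 8.914 = 3,589,859 s ≈ 997 hours.

997 hours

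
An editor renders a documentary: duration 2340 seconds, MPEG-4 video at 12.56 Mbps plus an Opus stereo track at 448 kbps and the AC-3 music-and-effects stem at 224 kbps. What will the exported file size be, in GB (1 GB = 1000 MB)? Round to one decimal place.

3.9 GB

Audio total: 448 + 224 = 672 kbps = 0.672 Mbps.
Total bitrate: 12.56 + 0.672 = 13.232 Mbps.
Stream data: 13.232 Mbps × 2340 s = 30962.9 Mb.
30,963 Mb ÷ 8 = 3,870 MB → 3.870 GB.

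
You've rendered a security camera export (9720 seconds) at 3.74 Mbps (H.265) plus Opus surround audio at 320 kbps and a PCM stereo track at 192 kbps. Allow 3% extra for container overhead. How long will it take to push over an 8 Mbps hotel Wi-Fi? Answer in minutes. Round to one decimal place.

Audio total: 320 + 192 = 512 kbps = 0.512 Mbps.
Total bitrate: 4.252 Mbps.
File: 4.252 Mbps × 9720 s = 41329.4 Mb.
With 3% container overhead: ×1.03. → 42569.3 Mb.
At 8 Mbps: 42569.3 / 8 = 5321.2 s ≈ 88.7 minutes.

88.7 minutes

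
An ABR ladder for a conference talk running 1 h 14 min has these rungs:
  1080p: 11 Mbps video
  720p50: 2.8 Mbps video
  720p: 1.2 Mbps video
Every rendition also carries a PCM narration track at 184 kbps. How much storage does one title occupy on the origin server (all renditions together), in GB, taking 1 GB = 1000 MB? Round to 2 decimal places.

8.63 GB

1 h 14 min = 74 min = 4440 s
Audio: 184 kbps = 0.184 Mbps.
Sum of rendition bitrates: (11+0.184) + (2.8+0.184) + (1.2+0.184) = 15.552 Mbps.
× 4440 s = 69,051 Mb = 8,631 MB = 8.631 GB.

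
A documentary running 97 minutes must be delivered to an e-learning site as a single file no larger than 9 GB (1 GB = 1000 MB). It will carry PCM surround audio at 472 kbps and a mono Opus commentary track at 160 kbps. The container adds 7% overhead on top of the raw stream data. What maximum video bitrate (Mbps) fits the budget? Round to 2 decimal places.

Budget: 9 GB = 72000.0 Mb.
Stream payload after overhead: 72000.0 / 1.07 = 67289.7 Mb.
97 min = 5820 s
Total bitrate budget: 67289.7 Mb / 5820 s = 11.562 Mbps.
Audio total: 472 + 160 = 632 kbps = 0.632 Mbps.
Video: 11.562 − 0.632 = 10.930 Mbps.

10.93 Mbps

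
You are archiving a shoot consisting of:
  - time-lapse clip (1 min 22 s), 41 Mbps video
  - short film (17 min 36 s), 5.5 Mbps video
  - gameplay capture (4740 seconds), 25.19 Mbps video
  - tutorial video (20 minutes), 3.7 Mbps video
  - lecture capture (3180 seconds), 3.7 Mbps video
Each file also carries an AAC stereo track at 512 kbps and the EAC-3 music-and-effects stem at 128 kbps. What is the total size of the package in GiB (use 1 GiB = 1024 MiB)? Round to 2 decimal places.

Audio total: 512 + 128 = 640 kbps = 0.640 Mbps.
time-lapse clip: 41.640 Mbps × 82 s = 3414.5 Mb
short film: 6.140 Mbps × 1056 s = 6483.8 Mb
gameplay capture: 25.830 Mbps × 4740 s = 122434.2 Mb
tutorial video: 4.340 Mbps × 1200 s = 5208.0 Mb
lecture capture: 4.340 Mbps × 3180 s = 13801.2 Mb
Total: 151341.7 Mb = 18917.7 MB.
= 17.62 GiB.

17.62 GiB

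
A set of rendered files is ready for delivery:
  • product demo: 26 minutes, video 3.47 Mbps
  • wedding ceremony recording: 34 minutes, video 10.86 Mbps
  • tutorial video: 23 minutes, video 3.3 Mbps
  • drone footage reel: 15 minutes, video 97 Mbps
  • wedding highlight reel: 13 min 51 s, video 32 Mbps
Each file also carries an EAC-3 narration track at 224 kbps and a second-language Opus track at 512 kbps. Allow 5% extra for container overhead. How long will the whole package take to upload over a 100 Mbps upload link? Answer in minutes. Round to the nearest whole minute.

Audio total: 224 + 512 = 736 kbps = 0.736 Mbps.
product demo: 4.206 Mbps × 1560 s × 1.05 = 6889.4 Mb
wedding ceremony recording: 11.596 Mbps × 2040 s × 1.05 = 24838.6 Mb
tutorial video: 4.036 Mbps × 1380 s × 1.05 = 5848.2 Mb
drone footage reel: 97.736 Mbps × 900 s × 1.05 = 92360.5 Mb
wedding highlight reel: 32.736 Mbps × 831 s × 1.05 = 28563.8 Mb
Total: 158500.5 Mb = 19812.6 MB.
At 100 Mbps: 158500.5 / 100 = 1585 s ≈ 26.4 minutes.

26 minutes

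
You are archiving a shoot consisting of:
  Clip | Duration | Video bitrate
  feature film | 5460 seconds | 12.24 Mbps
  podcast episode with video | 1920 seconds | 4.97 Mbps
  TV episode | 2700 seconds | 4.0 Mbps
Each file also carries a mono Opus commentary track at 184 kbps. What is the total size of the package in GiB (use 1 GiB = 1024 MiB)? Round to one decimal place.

Audio: 184 kbps = 0.184 Mbps.
feature film: 12.424 Mbps × 5460 s = 67835.0 Mb
podcast episode with video: 5.154 Mbps × 1920 s = 9895.7 Mb
TV episode: 4.184 Mbps × 2700 s = 11296.8 Mb
Total: 89027.5 Mb = 11128.4 MB.
= 10.36 GiB.

10.4 GiB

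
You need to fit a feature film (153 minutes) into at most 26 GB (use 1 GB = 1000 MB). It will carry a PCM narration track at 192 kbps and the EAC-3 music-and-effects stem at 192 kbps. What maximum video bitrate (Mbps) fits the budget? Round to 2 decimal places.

22.27 Mbps

Budget: 26 GB = 208000.0 Mb.
153 min = 9180 s
Total bitrate budget: 208000.0 Mb / 9180 s = 22.658 Mbps.
Audio total: 192 + 192 = 384 kbps = 0.384 Mbps.
Video: 22.658 − 0.384 = 22.274 Mbps.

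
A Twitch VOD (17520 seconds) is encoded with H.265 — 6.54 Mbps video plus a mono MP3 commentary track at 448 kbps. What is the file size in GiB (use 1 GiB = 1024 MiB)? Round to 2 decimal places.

14.25 GiB

Audio: 448 kbps = 0.448 Mbps.
Total bitrate: 6.54 + 0.448 = 6.988 Mbps.
Stream data: 6.988 Mbps × 17520 s = 122429.8 Mb.
122,430 Mb = 15,303,720,000 bytes ÷ 1,073,741,824 = 14.25 GiB.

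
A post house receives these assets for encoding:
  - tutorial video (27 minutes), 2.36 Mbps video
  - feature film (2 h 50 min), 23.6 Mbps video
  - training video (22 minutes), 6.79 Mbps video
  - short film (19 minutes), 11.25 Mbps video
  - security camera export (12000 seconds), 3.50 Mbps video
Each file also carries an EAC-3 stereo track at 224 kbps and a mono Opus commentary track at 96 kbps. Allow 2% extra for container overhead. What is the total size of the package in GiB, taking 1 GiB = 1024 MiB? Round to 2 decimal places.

37.61 GiB

Audio total: 224 + 96 = 320 kbps = 0.320 Mbps.
tutorial video: 2.680 Mbps × 1620 s × 1.02 = 4428.4 Mb
feature film: 23.920 Mbps × 10200 s × 1.02 = 248863.7 Mb
training video: 7.110 Mbps × 1320 s × 1.02 = 9572.9 Mb
short film: 11.570 Mbps × 1140 s × 1.02 = 13453.6 Mb
security camera export: 3.820 Mbps × 12000 s × 1.02 = 46756.8 Mb
Total: 323075.4 Mb = 40384.4 MB.
= 37.61 GiB.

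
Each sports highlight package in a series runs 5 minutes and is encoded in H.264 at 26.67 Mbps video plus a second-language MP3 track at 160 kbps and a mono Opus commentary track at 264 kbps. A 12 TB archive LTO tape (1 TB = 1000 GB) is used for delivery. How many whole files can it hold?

5 min = 300 s
Audio total: 160 + 264 = 424 kbps = 0.424 Mbps.
Total bitrate: 27.094 Mbps.
Per item: 27.094 Mbps × 300 s = 8,128 Mb = 1,016 MB.
Capacity: 12 TB = 96,000,000 Mb; 11810.73 items → 11810 complete.

11810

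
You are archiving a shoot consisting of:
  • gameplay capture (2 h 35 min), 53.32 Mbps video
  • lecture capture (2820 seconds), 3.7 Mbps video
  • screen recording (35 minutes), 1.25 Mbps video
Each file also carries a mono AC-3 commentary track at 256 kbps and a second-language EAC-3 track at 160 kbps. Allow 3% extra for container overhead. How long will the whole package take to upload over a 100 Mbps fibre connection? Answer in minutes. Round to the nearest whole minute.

88 minutes

Audio total: 256 + 160 = 416 kbps = 0.416 Mbps.
gameplay capture: 53.736 Mbps × 9300 s × 1.03 = 514737.1 Mb
lecture capture: 4.116 Mbps × 2820 s × 1.03 = 11955.3 Mb
screen recording: 1.666 Mbps × 2100 s × 1.03 = 3603.6 Mb
Total: 530296.0 Mb = 66287.0 MB.
At 100 Mbps: 530296.0 / 100 = 5303 s ≈ 88.4 minutes.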